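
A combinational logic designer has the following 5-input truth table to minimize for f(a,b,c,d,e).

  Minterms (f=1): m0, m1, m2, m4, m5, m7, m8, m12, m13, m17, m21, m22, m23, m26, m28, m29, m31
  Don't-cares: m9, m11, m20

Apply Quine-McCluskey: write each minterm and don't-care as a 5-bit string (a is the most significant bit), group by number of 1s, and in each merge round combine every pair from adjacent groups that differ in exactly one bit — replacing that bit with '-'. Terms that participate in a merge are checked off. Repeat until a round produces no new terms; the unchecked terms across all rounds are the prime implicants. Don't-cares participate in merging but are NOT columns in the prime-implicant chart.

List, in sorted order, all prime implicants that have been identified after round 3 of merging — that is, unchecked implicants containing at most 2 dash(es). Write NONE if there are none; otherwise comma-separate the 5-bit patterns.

[col 0] 00000*, 00001*, 00010*, 00100*, 00101*, 00111*, 01000*, 01001*, 01011*, 01100*, 01101*, 10001*, 10100*, 10101*, 10110*, 10111*, 11010, 11100*, 11101*, 11111*
[col 1] -0001*, -0100*, -0101*, -0111*, -1100*, -1101*, 0-000*, 0-001*, 0-100*, 0-101*, 00-00*, 00-01*, 000-0, 0000-*, 001-1*, 0010-*, 01-00*, 01-01*, 010-1, 0100-*, 0110-*, 1-100*, 1-101*, 1-111*, 10-01*, 101-0*, 101-1*, 1010-*, 1011-*, 111-1*, 1110-*
[col 2] --100*, --101*, -0-01, -01-1, -010-*, -110-*, 0--00*, 0--01*, 0-00-*, 0-10-*, 00-0-*, 01-0-*, 1-1-1, 1-10-*, 101--
[col 3] --10-, 0--0-
Prime implicants: --10-, -0-01, -01-1, 0--0-, 000-0, 010-1, 1-1-1, 101--, 11010

-0-01, -01-1, 000-0, 010-1, 1-1-1, 101--, 11010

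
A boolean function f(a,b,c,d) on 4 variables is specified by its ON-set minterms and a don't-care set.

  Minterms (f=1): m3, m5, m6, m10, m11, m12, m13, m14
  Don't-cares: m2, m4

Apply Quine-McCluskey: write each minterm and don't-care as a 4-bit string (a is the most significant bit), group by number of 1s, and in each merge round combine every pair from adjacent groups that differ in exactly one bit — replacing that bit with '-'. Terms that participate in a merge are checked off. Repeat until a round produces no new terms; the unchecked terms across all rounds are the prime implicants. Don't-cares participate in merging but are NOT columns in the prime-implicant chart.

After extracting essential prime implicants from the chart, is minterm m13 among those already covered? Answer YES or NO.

YES

Round 0: 0010✓ 0011✓ 0100✓ 0101✓ 0110✓ 1010✓ 1011✓ 1100✓ 1101✓ 1110✓
Round 1: -010✓ -011✓ -100✓ -101✓ -110✓ 0-10✓ 001-✓ 01-0✓ 010-✓ 1-10✓ 101-✓ 11-0✓ 110-✓
Round 2: --10 -01- -1-0 -10-
PIs = {--10, -01-, -1-0, -10-}
Coverage chart:
  m3: -01- ←essential
  m5: -10- ←essential
  m6: --10,-1-0
  m10: --10,-01-
  m11: -01- ←essential
  m12: -1-0,-10-
  m13: -10- ←essential
  m14: --10,-1-0
Essential: -01-, -10-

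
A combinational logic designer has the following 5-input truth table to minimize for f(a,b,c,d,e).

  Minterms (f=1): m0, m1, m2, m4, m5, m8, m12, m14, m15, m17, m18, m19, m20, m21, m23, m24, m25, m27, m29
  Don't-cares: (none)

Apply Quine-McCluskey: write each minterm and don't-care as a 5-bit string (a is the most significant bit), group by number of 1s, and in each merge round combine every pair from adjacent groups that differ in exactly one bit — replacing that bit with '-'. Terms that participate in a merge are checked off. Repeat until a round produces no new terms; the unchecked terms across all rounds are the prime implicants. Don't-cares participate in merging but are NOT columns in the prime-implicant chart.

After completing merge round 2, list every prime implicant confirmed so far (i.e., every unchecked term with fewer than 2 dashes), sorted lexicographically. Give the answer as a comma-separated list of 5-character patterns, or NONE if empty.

-0010, -1000, 000-0, 011-0, 0111-, 1001-, 1100-

Round 0: 00000✓ 00001✓ 00010✓ 00100✓ 00101✓ 01000✓ 01100✓ 01110✓ 01111✓ 10001✓ 10010✓ 10011✓ 10100✓ 10101✓ 10111✓ 11000✓ 11001✓ 11011✓ 11101✓
Round 1: -0001✓ -0010 -0100✓ -0101✓ -1000 0-000✓ 0-100✓ 00-00✓ 00-01✓ 000-0 0000-✓ 0010-✓ 01-00✓ 011-0 0111- 1-001✓ 1-011✓ 1-101✓ 10-01✓ 10-11✓ 100-1✓ 1001- 101-1✓ 1010-✓ 11-01✓ 110-1✓ 1100-
Round 2: -0-01 -010- 0--00 00-0- 1--01 1-0-1 10--1
PIs = {-0-01, -0010, -010-, -1000, 0--00, 00-0-, 000-0, 011-0, 0111-, 1--01, 1-0-1, 10--1, 1001-, 1100-}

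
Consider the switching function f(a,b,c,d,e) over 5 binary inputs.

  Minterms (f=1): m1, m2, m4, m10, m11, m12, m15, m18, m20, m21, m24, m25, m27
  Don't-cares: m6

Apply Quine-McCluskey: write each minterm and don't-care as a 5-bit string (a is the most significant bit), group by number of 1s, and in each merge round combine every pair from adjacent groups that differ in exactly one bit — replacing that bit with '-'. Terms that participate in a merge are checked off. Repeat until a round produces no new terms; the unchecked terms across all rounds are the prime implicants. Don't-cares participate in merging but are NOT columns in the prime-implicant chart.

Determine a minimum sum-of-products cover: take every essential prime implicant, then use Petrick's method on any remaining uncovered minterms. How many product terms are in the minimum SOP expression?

size-2^0 implicants → 00001  00010(✓)  00100(✓)  00110(✓)  01010(✓)  01011(✓)  01100(✓)  01111(✓)  10010(✓)  10100(✓)  10101(✓)  11000(✓)  11001(✓)  11011(✓)
size-2^1 implicants → -0010  -0100  -1011  0-010  0-100  00-10  001-0  01-11  0101-  1010-  110-1  1100-
Unchecked terms (primes): -0010, -0100, -1011, 0-010, 0-100, 00-10, 00001, 001-0, 01-11, 0101-, 1010-, 110-1, 1100-
Minterm coverage:
  m1 ⊆ 00001 [E]
  m2 ⊆ -0010,0-010,00-10
  m4 ⊆ -0100,0-100,001-0
  m10 ⊆ 0-010,0101-
  m11 ⊆ -1011,01-11,0101-
  m12 ⊆ 0-100 [E]
  m15 ⊆ 01-11 [E]
  m18 ⊆ -0010 [E]
  m20 ⊆ -0100,1010-
  m21 ⊆ 1010- [E]
  m24 ⊆ 1100- [E]
  m25 ⊆ 110-1,1100-
  m27 ⊆ -1011,110-1
E = {-0010, 0-100, 00001, 01-11, 1010-, 1100-}
Petrick residual → -1011, 0-010
Cover = b'c'de' + bc'de + a'c'de' + a'cd'e' + a'b'c'd'e + a'bde + ab'cd' + abc'd'  |cover|=8

8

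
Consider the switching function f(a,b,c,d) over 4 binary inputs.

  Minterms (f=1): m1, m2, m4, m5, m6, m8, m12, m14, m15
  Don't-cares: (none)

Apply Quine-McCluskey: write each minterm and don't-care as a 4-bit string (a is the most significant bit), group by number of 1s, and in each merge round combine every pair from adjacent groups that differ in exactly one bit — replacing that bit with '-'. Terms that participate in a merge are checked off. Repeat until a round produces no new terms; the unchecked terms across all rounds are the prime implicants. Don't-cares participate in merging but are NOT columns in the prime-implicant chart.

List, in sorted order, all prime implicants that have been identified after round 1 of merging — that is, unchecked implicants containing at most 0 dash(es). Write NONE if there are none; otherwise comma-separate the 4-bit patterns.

size-2^0 implicants → 0001(✓)  0010(✓)  0100(✓)  0101(✓)  0110(✓)  1000(✓)  1100(✓)  1110(✓)  1111(✓)
size-2^1 implicants → -100(✓)  -110(✓)  0-01  0-10  01-0(✓)  010-  1-00  11-0(✓)  111-
size-2^2 implicants → -1-0
Unchecked terms (primes): -1-0, 0-01, 0-10, 010-, 1-00, 111-

NONE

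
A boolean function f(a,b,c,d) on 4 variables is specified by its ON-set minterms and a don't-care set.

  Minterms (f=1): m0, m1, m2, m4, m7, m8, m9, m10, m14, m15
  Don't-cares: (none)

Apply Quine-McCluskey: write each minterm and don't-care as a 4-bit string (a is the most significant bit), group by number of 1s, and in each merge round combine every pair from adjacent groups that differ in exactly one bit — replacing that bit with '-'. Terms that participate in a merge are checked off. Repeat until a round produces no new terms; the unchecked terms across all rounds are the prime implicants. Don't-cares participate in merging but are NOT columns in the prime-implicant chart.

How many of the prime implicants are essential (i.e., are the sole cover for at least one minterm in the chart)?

4

Round 0: 0000✓ 0001✓ 0010✓ 0100✓ 0111✓ 1000✓ 1001✓ 1010✓ 1110✓ 1111✓
Round 1: -000✓ -001✓ -010✓ -111 0-00 00-0✓ 000-✓ 1-10 10-0✓ 100-✓ 111-
Round 2: -0-0 -00-
PIs = {-0-0, -00-, -111, 0-00, 1-10, 111-}
Coverage chart:
  m0: -0-0,-00-,0-00
  m1: -00- ←essential
  m2: -0-0 ←essential
  m4: 0-00 ←essential
  m7: -111 ←essential
  m8: -0-0,-00-
  m9: -00- ←essential
  m10: -0-0,1-10
  m14: 1-10,111-
  m15: -111,111-
Essential: -0-0, -00-, -111, 0-00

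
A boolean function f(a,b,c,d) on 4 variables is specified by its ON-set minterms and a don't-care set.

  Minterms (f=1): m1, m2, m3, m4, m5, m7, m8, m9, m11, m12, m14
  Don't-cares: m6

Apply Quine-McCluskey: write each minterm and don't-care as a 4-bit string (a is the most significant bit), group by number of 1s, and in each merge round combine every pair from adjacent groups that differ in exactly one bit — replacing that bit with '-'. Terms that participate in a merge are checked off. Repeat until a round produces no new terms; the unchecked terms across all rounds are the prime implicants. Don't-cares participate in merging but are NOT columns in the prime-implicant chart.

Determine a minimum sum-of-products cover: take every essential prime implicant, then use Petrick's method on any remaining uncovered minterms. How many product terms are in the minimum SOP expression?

Round 0: 0001✓ 0010✓ 0011✓ 0100✓ 0101✓ 0110✓ 0111✓ 1000✓ 1001✓ 1011✓ 1100✓ 1110✓
Round 1: -001✓ -011✓ -100✓ -110✓ 0-01✓ 0-10✓ 0-11✓ 00-1✓ 001-✓ 01-0✓ 01-1✓ 010-✓ 011-✓ 1-00 10-1✓ 100- 11-0✓
Round 2: -0-1 -1-0 0--1 0-1- 01--
PIs = {-0-1, -1-0, 0--1, 0-1-, 01--, 1-00, 100-}
Coverage chart:
  m1: -0-1,0--1
  m2: 0-1- ←essential
  m3: -0-1,0--1,0-1-
  m4: -1-0,01--
  m5: 0--1,01--
  m7: 0--1,0-1-,01--
  m8: 1-00,100-
  m9: -0-1,100-
  m11: -0-1 ←essential
  m12: -1-0,1-00
  m14: -1-0 ←essential
Essential: -0-1, -1-0, 0-1-
Petrick residual → 0--1, 1-00
Min cover (5 terms): b'd + bd' + a'd + a'c + ac'd'

5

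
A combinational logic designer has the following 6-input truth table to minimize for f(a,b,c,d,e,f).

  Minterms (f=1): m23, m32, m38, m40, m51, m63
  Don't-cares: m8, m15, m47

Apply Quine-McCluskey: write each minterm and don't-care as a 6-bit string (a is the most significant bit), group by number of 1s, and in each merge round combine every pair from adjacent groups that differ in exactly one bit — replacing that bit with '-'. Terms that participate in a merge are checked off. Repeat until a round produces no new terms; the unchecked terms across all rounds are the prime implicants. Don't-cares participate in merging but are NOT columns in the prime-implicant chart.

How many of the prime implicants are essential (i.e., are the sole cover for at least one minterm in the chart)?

5

size-2^0 implicants → 001000(✓)  001111(✓)  010111  100000(✓)  100110  101000(✓)  101111(✓)  110011  111111(✓)
size-2^1 implicants → -01000  -01111  1-1111  10-000
Unchecked terms (primes): -01000, -01111, 010111, 1-1111, 10-000, 100110, 110011
Minterm coverage:
  m23 ⊆ 010111 [E]
  m32 ⊆ 10-000 [E]
  m38 ⊆ 100110 [E]
  m40 ⊆ -01000,10-000
  m51 ⊆ 110011 [E]
  m63 ⊆ 1-1111 [E]
E = {010111, 1-1111, 10-000, 100110, 110011}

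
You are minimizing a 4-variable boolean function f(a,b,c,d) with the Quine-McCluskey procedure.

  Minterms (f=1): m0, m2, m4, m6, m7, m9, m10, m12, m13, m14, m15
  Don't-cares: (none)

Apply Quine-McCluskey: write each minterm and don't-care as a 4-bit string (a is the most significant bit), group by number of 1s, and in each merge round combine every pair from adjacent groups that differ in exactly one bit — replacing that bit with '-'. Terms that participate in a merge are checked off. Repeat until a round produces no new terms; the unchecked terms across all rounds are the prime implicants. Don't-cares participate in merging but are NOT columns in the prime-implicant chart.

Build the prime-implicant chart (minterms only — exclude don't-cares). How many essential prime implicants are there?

4

size-2^0 implicants → 0000(✓)  0010(✓)  0100(✓)  0110(✓)  0111(✓)  1001(✓)  1010(✓)  1100(✓)  1101(✓)  1110(✓)  1111(✓)
size-2^1 implicants → -010(✓)  -100(✓)  -110(✓)  -111(✓)  0-00(✓)  0-10(✓)  00-0(✓)  01-0(✓)  011-(✓)  1-01  1-10(✓)  11-0(✓)  11-1(✓)  110-(✓)  111-(✓)
size-2^2 implicants → --10  -1-0  -11-  0--0  11--
Unchecked terms (primes): --10, -1-0, -11-, 0--0, 1-01, 11--
Minterm coverage:
  m0 ⊆ 0--0 [E]
  m2 ⊆ --10,0--0
  m4 ⊆ -1-0,0--0
  m6 ⊆ --10,-1-0,-11-,0--0
  m7 ⊆ -11- [E]
  m9 ⊆ 1-01 [E]
  m10 ⊆ --10 [E]
  m12 ⊆ -1-0,11--
  m13 ⊆ 1-01,11--
  m14 ⊆ --10,-1-0,-11-,11--
  m15 ⊆ -11-,11--
E = {--10, -11-, 0--0, 1-01}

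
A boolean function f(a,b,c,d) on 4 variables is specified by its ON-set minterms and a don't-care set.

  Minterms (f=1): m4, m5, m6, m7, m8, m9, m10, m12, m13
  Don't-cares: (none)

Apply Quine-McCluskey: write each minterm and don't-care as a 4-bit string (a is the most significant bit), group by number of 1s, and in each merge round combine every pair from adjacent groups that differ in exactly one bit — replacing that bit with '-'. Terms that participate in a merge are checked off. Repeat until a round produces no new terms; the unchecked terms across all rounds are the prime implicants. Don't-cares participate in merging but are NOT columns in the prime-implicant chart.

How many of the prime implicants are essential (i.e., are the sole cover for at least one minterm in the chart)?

Round 0: 0100✓ 0101✓ 0110✓ 0111✓ 1000✓ 1001✓ 1010✓ 1100✓ 1101✓
Round 1: -100✓ -101✓ 01-0✓ 01-1✓ 010-✓ 011-✓ 1-00✓ 1-01✓ 10-0 100-✓ 110-✓
Round 2: -10- 01-- 1-0-
PIs = {-10-, 01--, 1-0-, 10-0}
Coverage chart:
  m4: -10-,01--
  m5: -10-,01--
  m6: 01-- ←essential
  m7: 01-- ←essential
  m8: 1-0-,10-0
  m9: 1-0- ←essential
  m10: 10-0 ←essential
  m12: -10-,1-0-
  m13: -10-,1-0-
Essential: 01--, 1-0-, 10-0

3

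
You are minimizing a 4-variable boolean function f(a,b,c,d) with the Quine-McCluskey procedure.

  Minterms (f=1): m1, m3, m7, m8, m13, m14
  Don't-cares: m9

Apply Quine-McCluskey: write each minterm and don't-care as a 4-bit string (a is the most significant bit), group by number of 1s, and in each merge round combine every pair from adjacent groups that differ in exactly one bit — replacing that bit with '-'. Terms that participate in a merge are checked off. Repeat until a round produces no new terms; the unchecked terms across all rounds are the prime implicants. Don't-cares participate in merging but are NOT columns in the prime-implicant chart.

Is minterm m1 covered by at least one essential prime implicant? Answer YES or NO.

NO

size-2^0 implicants → 0001(✓)  0011(✓)  0111(✓)  1000(✓)  1001(✓)  1101(✓)  1110
size-2^1 implicants → -001  0-11  00-1  1-01  100-
Unchecked terms (primes): -001, 0-11, 00-1, 1-01, 100-, 1110
Minterm coverage:
  m1 ⊆ -001,00-1
  m3 ⊆ 0-11,00-1
  m7 ⊆ 0-11 [E]
  m8 ⊆ 100- [E]
  m13 ⊆ 1-01 [E]
  m14 ⊆ 1110 [E]
E = {0-11, 1-01, 100-, 1110}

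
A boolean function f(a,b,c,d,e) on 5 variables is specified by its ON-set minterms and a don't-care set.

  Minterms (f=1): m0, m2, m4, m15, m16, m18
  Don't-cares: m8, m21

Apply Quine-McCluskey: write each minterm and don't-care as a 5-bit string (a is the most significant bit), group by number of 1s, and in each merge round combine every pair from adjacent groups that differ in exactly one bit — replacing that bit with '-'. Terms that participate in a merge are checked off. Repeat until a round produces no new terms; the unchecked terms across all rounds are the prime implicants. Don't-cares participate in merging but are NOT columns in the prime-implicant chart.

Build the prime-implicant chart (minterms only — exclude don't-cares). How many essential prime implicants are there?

Round 0: 00000✓ 00010✓ 00100✓ 01000✓ 01111 10000✓ 10010✓ 10101
Round 1: -0000✓ -0010✓ 0-000 00-00 000-0✓ 100-0✓
Round 2: -00-0
PIs = {-00-0, 0-000, 00-00, 01111, 10101}
Coverage chart:
  m0: -00-0,0-000,00-00
  m2: -00-0 ←essential
  m4: 00-00 ←essential
  m15: 01111 ←essential
  m16: -00-0 ←essential
  m18: -00-0 ←essential
Essential: -00-0, 00-00, 01111

3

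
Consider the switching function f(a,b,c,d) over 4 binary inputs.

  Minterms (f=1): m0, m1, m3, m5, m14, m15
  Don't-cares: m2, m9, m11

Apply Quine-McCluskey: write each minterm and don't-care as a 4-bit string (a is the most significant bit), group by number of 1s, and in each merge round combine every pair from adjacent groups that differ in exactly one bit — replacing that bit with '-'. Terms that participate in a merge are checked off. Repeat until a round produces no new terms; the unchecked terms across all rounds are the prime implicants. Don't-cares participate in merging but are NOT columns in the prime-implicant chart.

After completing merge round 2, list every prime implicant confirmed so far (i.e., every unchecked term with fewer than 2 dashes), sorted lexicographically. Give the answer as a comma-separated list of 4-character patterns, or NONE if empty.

0-01, 1-11, 111-

size-2^0 implicants → 0000(✓)  0001(✓)  0010(✓)  0011(✓)  0101(✓)  1001(✓)  1011(✓)  1110(✓)  1111(✓)
size-2^1 implicants → -001(✓)  -011(✓)  0-01  00-0(✓)  00-1(✓)  000-(✓)  001-(✓)  1-11  10-1(✓)  111-
size-2^2 implicants → -0-1  00--
Unchecked terms (primes): -0-1, 0-01, 00--, 1-11, 111-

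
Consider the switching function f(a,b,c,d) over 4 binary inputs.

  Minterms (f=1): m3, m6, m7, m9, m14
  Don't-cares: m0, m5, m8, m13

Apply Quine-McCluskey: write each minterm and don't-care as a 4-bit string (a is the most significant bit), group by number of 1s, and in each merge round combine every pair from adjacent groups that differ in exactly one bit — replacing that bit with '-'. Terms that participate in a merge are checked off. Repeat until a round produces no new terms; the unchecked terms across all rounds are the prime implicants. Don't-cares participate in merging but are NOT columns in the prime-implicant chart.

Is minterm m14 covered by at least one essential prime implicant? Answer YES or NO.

YES

[col 0] 0000*, 0011*, 0101*, 0110*, 0111*, 1000*, 1001*, 1101*, 1110*
[col 1] -000, -101, -110, 0-11, 01-1, 011-, 1-01, 100-
Prime implicants: -000, -101, -110, 0-11, 01-1, 011-, 1-01, 100-
PI chart (minterm → PIs covering it):
  3 | 0-11  (sole → essential)
  6 | -110,011-
  7 | 0-11,01-1,011-
  9 | 1-01,100-
  14 | -110  (sole → essential)
Essential prime implicants: -110, 0-11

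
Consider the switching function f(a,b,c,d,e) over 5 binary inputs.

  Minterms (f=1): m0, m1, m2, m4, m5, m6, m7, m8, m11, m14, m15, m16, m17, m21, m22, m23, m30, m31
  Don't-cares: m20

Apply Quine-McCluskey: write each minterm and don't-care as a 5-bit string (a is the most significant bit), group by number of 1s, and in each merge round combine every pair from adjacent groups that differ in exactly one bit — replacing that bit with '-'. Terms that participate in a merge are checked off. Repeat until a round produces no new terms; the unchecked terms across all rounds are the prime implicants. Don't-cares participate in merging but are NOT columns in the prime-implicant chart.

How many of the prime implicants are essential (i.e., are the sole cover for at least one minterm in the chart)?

Round 0: 00000✓ 00001✓ 00010✓ 00100✓ 00101✓ 00110✓ 00111✓ 01000✓ 01011✓ 01110✓ 01111✓ 10000✓ 10001✓ 10100✓ 10101✓ 10110✓ 10111✓ 11110✓ 11111✓
Round 1: -0000✓ -0001✓ -0100✓ -0101✓ -0110✓ -0111✓ -1110✓ -1111✓ 0-000 0-110✓ 0-111✓ 00-00✓ 00-01✓ 00-10✓ 000-0✓ 0000-✓ 001-0✓ 001-1✓ 0010-✓ 0011-✓ 01-11 0111-✓ 1-110✓ 1-111✓ 10-00✓ 10-01✓ 1000-✓ 101-0✓ 101-1✓ 1010-✓ 1011-✓ 1111-✓
Round 2: --110✓ --111✓ -0-00✓ -0-01✓ -000-✓ -01-0✓ -01-1✓ -010-✓ -011-✓ -111-✓ 0-11-✓ 00--0 00-0-✓ 001--✓ 1-11-✓ 10-0-✓ 101--✓
Round 3: --11- -0-0- -01--
PIs = {--11-, -0-0-, -01--, 0-000, 00--0, 01-11}
Coverage chart:
  m0: -0-0-,0-000,00--0
  m1: -0-0- ←essential
  m2: 00--0 ←essential
  m4: -0-0-,-01--,00--0
  m5: -0-0-,-01--
  m6: --11-,-01--,00--0
  m7: --11-,-01--
  m8: 0-000 ←essential
  m11: 01-11 ←essential
  m14: --11- ←essential
  m15: --11-,01-11
  m16: -0-0- ←essential
  m17: -0-0- ←essential
  m21: -0-0-,-01--
  m22: --11-,-01--
  m23: --11-,-01--
  m30: --11- ←essential
  m31: --11- ←essential
Essential: --11-, -0-0-, 0-000, 00--0, 01-11

5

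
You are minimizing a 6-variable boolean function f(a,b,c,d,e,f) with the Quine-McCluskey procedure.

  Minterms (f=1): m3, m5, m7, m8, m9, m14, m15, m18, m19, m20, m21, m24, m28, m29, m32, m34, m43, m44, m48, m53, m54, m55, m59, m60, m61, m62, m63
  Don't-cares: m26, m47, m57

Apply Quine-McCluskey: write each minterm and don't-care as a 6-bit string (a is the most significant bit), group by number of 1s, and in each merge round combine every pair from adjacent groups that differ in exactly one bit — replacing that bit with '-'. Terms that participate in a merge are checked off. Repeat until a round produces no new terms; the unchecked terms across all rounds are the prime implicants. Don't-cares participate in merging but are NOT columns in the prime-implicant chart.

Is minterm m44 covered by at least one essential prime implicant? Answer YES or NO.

Round 0: 000011✓ 000101✓ 000111✓ 001000✓ 001001✓ 001110✓ 001111✓ 010010✓ 010011✓ 010100✓ 010101✓ 011000✓ 011010✓ 011100✓ 011101✓ 100000✓ 100010✓ 101011✓ 101100✓ 101111✓ 110000✓ 110101✓ 110110✓ 110111✓ 111001✓ 111011✓ 111100✓ 111101✓ 111110✓ 111111✓
Round 1: -01111 -10101✓ -11100✓ -11101✓ 0-0011 0-0101 0-1000 00-111 000-11 0001-1 00100- 00111- 01-010 01-100✓ 01-101✓ 01001- 01010-✓ 011-00 0110-0 01110-✓ 1-0000 1-1011✓ 1-1100 1-1111✓ 1000-0 101-11✓ 11-101✓ 11-110✓ 11-111✓ 1101-1✓ 11011-✓ 111-01✓ 111-11✓ 1110-1✓ 1111-0✓ 1111-1✓ 11110-✓ 11111-✓
Round 2: -1-101 -1110- 01-10- 1-1-11 11-1-1 11-11- 111--1 1111--
PIs = {-01111, -1-101, -1110-, 0-0011, 0-0101, 0-1000, 00-111, 000-11, 0001-1, 00100-, 00111-, 01-010, 01-10-, 01001-, 011-00, 0110-0, 1-0000, 1-1-11, 1-1100, 1000-0, 11-1-1, 11-11-, 111--1, 1111--}
Coverage chart:
  m3: 0-0011,000-11
  m5: 0-0101,0001-1
  m7: 00-111,000-11,0001-1
  m8: 0-1000,00100-
  m9: 00100- ←essential
  m14: 00111- ←essential
  m15: -01111,00-111,00111-
  m18: 01-010,01001-
  m19: 0-0011,01001-
  m20: 01-10- ←essential
  m21: -1-101,0-0101,01-10-
  m24: 0-1000,011-00,0110-0
  m28: -1110-,01-10-,011-00
  m29: -1-101,-1110-,01-10-
  m32: 1-0000,1000-0
  m34: 1000-0 ←essential
  m43: 1-1-11 ←essential
  m44: 1-1100 ←essential
  m48: 1-0000 ←essential
  m53: -1-101,11-1-1
  m54: 11-11- ←essential
  m55: 11-1-1,11-11-
  m59: 1-1-11,111--1
  m60: -1110-,1-1100,1111--
  m61: -1-101,-1110-,11-1-1,111--1,1111--
  m62: 11-11-,1111--
  m63: 1-1-11,11-1-1,11-11-,111--1,1111--
Essential: 00100-, 00111-, 01-10-, 1-0000, 1-1-11, 1-1100, 1000-0, 11-11-

YES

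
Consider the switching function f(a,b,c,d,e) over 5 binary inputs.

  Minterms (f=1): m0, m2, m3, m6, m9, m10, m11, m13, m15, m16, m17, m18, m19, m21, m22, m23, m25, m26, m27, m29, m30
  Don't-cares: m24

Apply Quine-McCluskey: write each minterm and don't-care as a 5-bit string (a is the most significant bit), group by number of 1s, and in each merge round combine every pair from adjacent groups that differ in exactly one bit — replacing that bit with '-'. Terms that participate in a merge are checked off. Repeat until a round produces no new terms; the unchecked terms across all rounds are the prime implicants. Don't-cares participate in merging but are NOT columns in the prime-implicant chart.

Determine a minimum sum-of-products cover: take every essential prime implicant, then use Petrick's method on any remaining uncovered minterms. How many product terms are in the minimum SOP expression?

7

[col 0] 00000*, 00010*, 00011*, 00110*, 01001*, 01010*, 01011*, 01101*, 01111*, 10000*, 10001*, 10010*, 10011*, 10101*, 10110*, 10111*, 11000*, 11001*, 11010*, 11011*, 11101*, 11110*
[col 1] -0000*, -0010*, -0011*, -0110*, -1001*, -1010*, -1011*, -1101*, 0-010*, 0-011*, 00-10*, 000-0*, 0001-*, 01-01*, 01-11*, 010-1*, 0101-*, 011-1*, 1-000*, 1-001*, 1-010*, 1-011*, 1-101*, 1-110*, 10-01*, 10-10*, 10-11*, 100-0*, 100-1*, 1000-*, 1001-*, 101-1*, 1011-*, 11-01*, 11-10*, 110-0*, 110-1*, 1100-*, 1101-*
[col 2] --010*, --011*, -0-10, -00-0, -001-*, -1-01, -10-1, -101-*, 0-01-*, 01--1, 1--01, 1--10, 1-0-0*, 1-0-1*, 1-00-*, 1-01-*, 10--1, 10-1-, 100--*, 110--*
[col 3] --01-, 1-0--
Prime implicants: --01-, -0-10, -00-0, -1-01, -10-1, 01--1, 1--01, 1--10, 1-0--, 10--1, 10-1-
PI chart (minterm → PIs covering it):
  0 | -00-0  (sole → essential)
  2 | --01-,-0-10,-00-0
  3 | --01-  (sole → essential)
  6 | -0-10  (sole → essential)
  9 | -1-01,-10-1,01--1
  10 | --01-  (sole → essential)
  11 | --01-,-10-1,01--1
  13 | -1-01,01--1
  15 | 01--1  (sole → essential)
  16 | -00-0,1-0--
  17 | 1--01,1-0--,10--1
  18 | --01-,-0-10,-00-0,1--10,1-0--,10-1-
  19 | --01-,1-0--,10--1,10-1-
  21 | 1--01,10--1
  22 | -0-10,1--10,10-1-
  23 | 10--1,10-1-
  25 | -1-01,-10-1,1--01,1-0--
  26 | --01-,1--10,1-0--
  27 | --01-,-10-1,1-0--
  29 | -1-01,1--01
  30 | 1--10  (sole → essential)
Essential prime implicants: --01-, -0-10, -00-0, 01--1, 1--10
Petrick residual → -1-01, 10--1
Minimum SOP uses 7 PIs: c'd + b'de' + b'c'e' + bd'e + a'be + ade' + ab'e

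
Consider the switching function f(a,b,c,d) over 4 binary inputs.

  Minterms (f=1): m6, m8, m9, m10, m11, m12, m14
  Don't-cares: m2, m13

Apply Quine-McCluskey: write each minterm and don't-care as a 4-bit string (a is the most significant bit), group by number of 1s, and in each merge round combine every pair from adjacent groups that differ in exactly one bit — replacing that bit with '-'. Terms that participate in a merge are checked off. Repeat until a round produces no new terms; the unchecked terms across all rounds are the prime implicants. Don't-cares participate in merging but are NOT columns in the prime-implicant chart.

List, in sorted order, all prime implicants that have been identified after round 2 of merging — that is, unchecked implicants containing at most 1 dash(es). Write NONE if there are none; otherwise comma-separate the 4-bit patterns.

NONE

size-2^0 implicants → 0010(✓)  0110(✓)  1000(✓)  1001(✓)  1010(✓)  1011(✓)  1100(✓)  1101(✓)  1110(✓)
size-2^1 implicants → -010(✓)  -110(✓)  0-10(✓)  1-00(✓)  1-01(✓)  1-10(✓)  10-0(✓)  10-1(✓)  100-(✓)  101-(✓)  11-0(✓)  110-(✓)
size-2^2 implicants → --10  1--0  1-0-  10--
Unchecked terms (primes): --10, 1--0, 1-0-, 10--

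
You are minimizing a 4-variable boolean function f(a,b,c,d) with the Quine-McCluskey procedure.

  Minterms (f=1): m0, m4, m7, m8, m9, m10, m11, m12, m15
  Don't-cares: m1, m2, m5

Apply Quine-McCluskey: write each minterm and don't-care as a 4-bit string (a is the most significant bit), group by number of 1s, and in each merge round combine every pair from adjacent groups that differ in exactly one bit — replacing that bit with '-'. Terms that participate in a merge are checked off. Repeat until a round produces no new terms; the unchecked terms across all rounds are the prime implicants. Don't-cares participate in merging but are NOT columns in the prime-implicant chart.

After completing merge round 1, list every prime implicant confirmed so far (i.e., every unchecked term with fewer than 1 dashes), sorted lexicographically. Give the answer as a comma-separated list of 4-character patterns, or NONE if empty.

NONE

size-2^0 implicants → 0000(✓)  0001(✓)  0010(✓)  0100(✓)  0101(✓)  0111(✓)  1000(✓)  1001(✓)  1010(✓)  1011(✓)  1100(✓)  1111(✓)
size-2^1 implicants → -000(✓)  -001(✓)  -010(✓)  -100(✓)  -111  0-00(✓)  0-01(✓)  00-0(✓)  000-(✓)  01-1  010-(✓)  1-00(✓)  1-11  10-0(✓)  10-1(✓)  100-(✓)  101-(✓)
size-2^2 implicants → --00  -0-0  -00-  0-0-  10--
Unchecked terms (primes): --00, -0-0, -00-, -111, 0-0-, 01-1, 1-11, 10--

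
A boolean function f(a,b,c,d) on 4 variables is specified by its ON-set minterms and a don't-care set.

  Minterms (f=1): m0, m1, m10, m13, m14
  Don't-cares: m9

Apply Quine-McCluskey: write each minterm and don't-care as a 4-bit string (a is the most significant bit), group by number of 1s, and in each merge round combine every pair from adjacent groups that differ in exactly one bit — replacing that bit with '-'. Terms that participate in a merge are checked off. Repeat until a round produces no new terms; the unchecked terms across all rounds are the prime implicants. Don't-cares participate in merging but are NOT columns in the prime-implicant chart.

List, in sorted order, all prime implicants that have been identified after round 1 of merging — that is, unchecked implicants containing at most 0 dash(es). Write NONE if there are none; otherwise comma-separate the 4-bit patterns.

NONE

[col 0] 0000*, 0001*, 1001*, 1010*, 1101*, 1110*
[col 1] -001, 000-, 1-01, 1-10
Prime implicants: -001, 000-, 1-01, 1-10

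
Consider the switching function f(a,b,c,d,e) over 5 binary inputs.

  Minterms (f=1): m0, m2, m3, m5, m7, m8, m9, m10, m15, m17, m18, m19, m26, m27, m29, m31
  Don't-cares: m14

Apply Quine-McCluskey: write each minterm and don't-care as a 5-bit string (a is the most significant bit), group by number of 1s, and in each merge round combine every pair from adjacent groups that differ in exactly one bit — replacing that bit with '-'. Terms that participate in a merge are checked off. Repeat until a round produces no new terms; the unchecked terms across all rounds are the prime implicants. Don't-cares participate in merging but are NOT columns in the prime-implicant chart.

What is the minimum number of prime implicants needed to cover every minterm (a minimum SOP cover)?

Round 0: 00000✓ 00010✓ 00011✓ 00101✓ 00111✓ 01000✓ 01001✓ 01010✓ 01110✓ 01111✓ 10001✓ 10010✓ 10011✓ 11010✓ 11011✓ 11101✓ 11111✓
Round 1: -0010✓ -0011✓ -1010✓ -1111 0-000✓ 0-010✓ 0-111 00-11 000-0✓ 0001-✓ 001-1 01-10 010-0✓ 0100- 0111- 1-010✓ 1-011✓ 100-1 1001-✓ 11-11 1101-✓ 111-1
Round 2: --010 -001- 0-0-0 1-01-
PIs = {--010, -001-, -1111, 0-0-0, 0-111, 00-11, 001-1, 01-10, 0100-, 0111-, 1-01-, 100-1, 11-11, 111-1}
Coverage chart:
  m0: 0-0-0 ←essential
  m2: --010,-001-,0-0-0
  m3: -001-,00-11
  m5: 001-1 ←essential
  m7: 0-111,00-11,001-1
  m8: 0-0-0,0100-
  m9: 0100- ←essential
  m10: --010,0-0-0,01-10
  m15: -1111,0-111,0111-
  m17: 100-1 ←essential
  m18: --010,-001-,1-01-
  m19: -001-,1-01-,100-1
  m26: --010,1-01-
  m27: 1-01-,11-11
  m29: 111-1 ←essential
  m31: -1111,11-11,111-1
Essential: 0-0-0, 001-1, 0100-, 100-1, 111-1
Petrick residual → -001-, -1111, 1-01-
Min cover (8 terms): b'c'd + bcde + a'c'e' + a'b'ce + a'bc'd' + ac'd + ab'c'e + abce

8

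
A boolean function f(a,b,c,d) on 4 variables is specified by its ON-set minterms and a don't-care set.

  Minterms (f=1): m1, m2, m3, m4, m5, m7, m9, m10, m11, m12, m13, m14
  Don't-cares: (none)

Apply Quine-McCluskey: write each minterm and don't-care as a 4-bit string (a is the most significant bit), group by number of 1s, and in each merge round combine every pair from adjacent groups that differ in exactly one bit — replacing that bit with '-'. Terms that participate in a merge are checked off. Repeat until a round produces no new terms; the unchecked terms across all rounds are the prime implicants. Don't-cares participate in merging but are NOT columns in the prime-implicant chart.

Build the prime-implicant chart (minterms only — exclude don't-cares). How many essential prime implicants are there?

3

Round 0: 0001✓ 0010✓ 0011✓ 0100✓ 0101✓ 0111✓ 1001✓ 1010✓ 1011✓ 1100✓ 1101✓ 1110✓
Round 1: -001✓ -010✓ -011✓ -100✓ -101✓ 0-01✓ 0-11✓ 00-1✓ 001-✓ 01-1✓ 010-✓ 1-01✓ 1-10 10-1✓ 101-✓ 11-0 110-✓
Round 2: --01 -0-1 -01- -10- 0--1
PIs = {--01, -0-1, -01-, -10-, 0--1, 1-10, 11-0}
Coverage chart:
  m1: --01,-0-1,0--1
  m2: -01- ←essential
  m3: -0-1,-01-,0--1
  m4: -10- ←essential
  m5: --01,-10-,0--1
  m7: 0--1 ←essential
  m9: --01,-0-1
  m10: -01-,1-10
  m11: -0-1,-01-
  m12: -10-,11-0
  m13: --01,-10-
  m14: 1-10,11-0
Essential: -01-, -10-, 0--1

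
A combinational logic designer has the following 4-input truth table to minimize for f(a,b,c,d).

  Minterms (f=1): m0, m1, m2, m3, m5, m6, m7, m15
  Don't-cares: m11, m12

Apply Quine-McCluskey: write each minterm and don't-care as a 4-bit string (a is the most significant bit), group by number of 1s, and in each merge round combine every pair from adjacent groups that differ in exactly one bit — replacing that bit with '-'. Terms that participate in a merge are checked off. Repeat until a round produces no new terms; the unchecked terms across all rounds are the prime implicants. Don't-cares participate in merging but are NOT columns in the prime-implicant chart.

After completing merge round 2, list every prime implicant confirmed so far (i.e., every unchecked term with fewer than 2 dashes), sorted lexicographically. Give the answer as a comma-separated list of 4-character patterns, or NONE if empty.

size-2^0 implicants → 0000(✓)  0001(✓)  0010(✓)  0011(✓)  0101(✓)  0110(✓)  0111(✓)  1011(✓)  1100  1111(✓)
size-2^1 implicants → -011(✓)  -111(✓)  0-01(✓)  0-10(✓)  0-11(✓)  00-0(✓)  00-1(✓)  000-(✓)  001-(✓)  01-1(✓)  011-(✓)  1-11(✓)
size-2^2 implicants → --11  0--1  0-1-  00--
Unchecked terms (primes): --11, 0--1, 0-1-, 00--, 1100

1100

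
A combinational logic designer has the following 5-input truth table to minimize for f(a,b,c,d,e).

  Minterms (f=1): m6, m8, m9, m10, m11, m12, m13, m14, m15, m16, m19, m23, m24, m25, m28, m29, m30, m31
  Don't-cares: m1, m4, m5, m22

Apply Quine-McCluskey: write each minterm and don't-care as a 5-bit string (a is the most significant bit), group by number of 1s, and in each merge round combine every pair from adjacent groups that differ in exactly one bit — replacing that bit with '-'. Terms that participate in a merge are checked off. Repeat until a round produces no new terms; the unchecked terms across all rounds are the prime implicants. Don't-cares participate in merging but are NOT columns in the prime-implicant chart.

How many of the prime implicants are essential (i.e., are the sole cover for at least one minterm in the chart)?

4

[col 0] 00001*, 00100*, 00101*, 00110*, 01000*, 01001*, 01010*, 01011*, 01100*, 01101*, 01110*, 01111*, 10000*, 10011*, 10110*, 10111*, 11000*, 11001*, 11100*, 11101*, 11110*, 11111*
[col 1] -0110*, -1000*, -1001*, -1100*, -1101*, -1110*, -1111*, 0-001*, 0-100*, 0-101*, 0-110*, 00-01*, 001-0*, 0010-*, 01-00*, 01-01*, 01-10*, 01-11*, 010-0*, 010-1*, 0100-*, 0101-*, 011-0*, 011-1*, 0110-*, 0111-*, 1-000, 1-110*, 1-111*, 10-11, 1011-*, 11-00*, 11-01*, 1100-*, 111-0*, 111-1*, 1110-*, 1111-*
[col 2] --110, -1-00*, -1-01*, -100-*, -11-0*, -11-1*, -110-*, -111-*, 0--01, 0-1-0, 0-10-, 01--0*, 01--1*, 01-0-*, 01-1-*, 010--*, 011--*, 1-11-, 11-0-*, 111--*
[col 3] -1-0-, -11--, 01---
Prime implicants: --110, -1-0-, -11--, 0--01, 0-1-0, 0-10-, 01---, 1-000, 1-11-, 10-11
PI chart (minterm → PIs covering it):
  6 | --110,0-1-0
  8 | -1-0-,01---
  9 | -1-0-,0--01,01---
  10 | 01---  (sole → essential)
  11 | 01---  (sole → essential)
  12 | -1-0-,-11--,0-1-0,0-10-,01---
  13 | -1-0-,-11--,0--01,0-10-,01---
  14 | --110,-11--,0-1-0,01---
  15 | -11--,01---
  16 | 1-000  (sole → essential)
  19 | 10-11  (sole → essential)
  23 | 1-11-,10-11
  24 | -1-0-,1-000
  25 | -1-0-  (sole → essential)
  28 | -1-0-,-11--
  29 | -1-0-,-11--
  30 | --110,-11--,1-11-
  31 | -11--,1-11-
Essential prime implicants: -1-0-, 01---, 1-000, 10-11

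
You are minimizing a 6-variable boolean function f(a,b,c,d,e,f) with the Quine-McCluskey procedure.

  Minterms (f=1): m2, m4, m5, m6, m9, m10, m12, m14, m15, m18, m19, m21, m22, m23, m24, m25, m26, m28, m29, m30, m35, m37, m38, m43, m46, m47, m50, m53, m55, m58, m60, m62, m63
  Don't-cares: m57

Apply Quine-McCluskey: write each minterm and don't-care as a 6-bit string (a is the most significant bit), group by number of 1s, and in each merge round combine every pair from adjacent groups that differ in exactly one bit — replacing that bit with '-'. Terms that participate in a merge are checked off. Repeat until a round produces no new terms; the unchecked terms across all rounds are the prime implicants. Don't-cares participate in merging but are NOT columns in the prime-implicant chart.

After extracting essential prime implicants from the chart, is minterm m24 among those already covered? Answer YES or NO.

NO

Round 0: 000010✓ 000100✓ 000101✓ 000110✓ 001001✓ 001010✓ 001100✓ 001110✓ 001111✓ 010010✓ 010011✓ 010101✓ 010110✓ 010111✓ 011000✓ 011001✓ 011010✓ 011100✓ 011101✓ 011110✓ 100011✓ 100101✓ 100110✓ 101011✓ 101110✓ 101111✓ 110010✓ 110101✓ 110111✓ 111001✓ 111010✓ 111100✓ 111110✓ 111111✓
Round 1: -00101✓ -00110✓ -01110✓ -01111✓ -10010✓ -10101✓ -10111✓ -11001 -11010✓ -11100✓ -11110✓ 0-0010✓ 0-0101✓ 0-0110✓ 0-1001 0-1010✓ 0-1100✓ 0-1110✓ 00-010✓ 00-100✓ 00-110✓ 000-10✓ 0001-0✓ 00010- 001-10✓ 0011-0✓ 00111-✓ 01-010✓ 01-101 01-110✓ 010-10✓ 010-11✓ 01001-✓ 0101-1✓ 01011-✓ 011-00✓ 011-01✓ 011-10✓ 0110-0✓ 01100-✓ 0111-0✓ 01110-✓ 1-0101✓ 1-1110✓ 1-1111✓ 10-011 10-110✓ 101-11 10111-✓ 11-010✓ 11-111 1101-1✓ 111-10✓ 1111-0✓ 11111-✓
Round 2: --0101 --1110 -0-110 -0111- -1-010 -101-1 -11-10 -111-0 0--010✓ 0--110✓ 0-0-10✓ 0-1-10✓ 0-11-0 00--10✓ 00-1-0 01--10✓ 010-1- 011--0 011-0- 1-111-
Round 3: 0---10
PIs = {--0101, --1110, -0-110, -0111-, -1-010, -101-1, -11-10, -11001, -111-0, 0---10, 0-1001, 0-11-0, 00-1-0, 00010-, 01-101, 010-1-, 011--0, 011-0-, 1-111-, 10-011, 101-11, 11-111}
Coverage chart:
  m2: 0---10 ←essential
  m4: 00-1-0,00010-
  m5: --0101,00010-
  m6: -0-110,0---10,00-1-0
  m9: 0-1001 ←essential
  m10: 0---10 ←essential
  m12: 0-11-0,00-1-0
  m14: --1110,-0-110,-0111-,0---10,0-11-0,00-1-0
  m15: -0111- ←essential
  m18: -1-010,0---10,010-1-
  m19: 010-1- ←essential
  m21: --0101,-101-1,01-101
  m22: 0---10,010-1-
  m23: -101-1,010-1-
  m24: 011--0,011-0-
  m25: -11001,0-1001,011-0-
  m26: -1-010,-11-10,0---10,011--0
  m28: -111-0,0-11-0,011--0,011-0-
  m29: 01-101,011-0-
  m30: --1110,-11-10,-111-0,0---10,0-11-0,011--0
  m35: 10-011 ←essential
  m37: --0101 ←essential
  m38: -0-110 ←essential
  m43: 10-011,101-11
  m46: --1110,-0-110,-0111-,1-111-
  m47: -0111-,1-111-,101-11
  m50: -1-010 ←essential
  m53: --0101,-101-1
  m55: -101-1,11-111
  m58: -1-010,-11-10
  m60: -111-0 ←essential
  m62: --1110,-11-10,-111-0,1-111-
  m63: 1-111-,11-111
Essential: --0101, -0-110, -0111-, -1-010, -111-0, 0---10, 0-1001, 010-1-, 10-011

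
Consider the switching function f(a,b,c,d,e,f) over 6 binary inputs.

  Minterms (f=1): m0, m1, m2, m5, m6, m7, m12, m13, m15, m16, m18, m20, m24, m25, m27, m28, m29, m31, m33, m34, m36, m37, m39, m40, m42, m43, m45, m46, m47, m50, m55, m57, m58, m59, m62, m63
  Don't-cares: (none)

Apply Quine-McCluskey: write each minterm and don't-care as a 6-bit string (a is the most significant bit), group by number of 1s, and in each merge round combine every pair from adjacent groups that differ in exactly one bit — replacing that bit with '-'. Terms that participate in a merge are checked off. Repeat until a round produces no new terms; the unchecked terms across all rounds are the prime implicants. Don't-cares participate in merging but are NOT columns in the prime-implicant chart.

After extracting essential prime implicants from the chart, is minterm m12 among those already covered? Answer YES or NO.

YES

Round 0: 000000✓ 000001✓ 000010✓ 000101✓ 000110✓ 000111✓ 001100✓ 001101✓ 001111✓ 010000✓ 010010✓ 010100✓ 011000✓ 011001✓ 011011✓ 011100✓ 011101✓ 011111✓ 100001✓ 100010✓ 100100✓ 100101✓ 100111✓ 101000✓ 101010✓ 101011✓ 101101✓ 101110✓ 101111✓ 110010✓ 110111✓ 111001✓ 111010✓ 111011✓ 111110✓ 111111✓
Round 1: -00001✓ -00010✓ -00101✓ -00111✓ -01101✓ -01111✓ -10010✓ -11001✓ -11011✓ -11111✓ 0-0000✓ 0-0010✓ 0-1100✓ 0-1101✓ 0-1111✓ 00-101✓ 00-111✓ 000-01✓ 000-10 0000-0✓ 00000- 0001-1✓ 00011- 0011-1✓ 00110-✓ 01-000✓ 01-100✓ 010-00✓ 0100-0✓ 011-00✓ 011-01✓ 011-11✓ 0110-1✓ 01100-✓ 0111-1✓ 01110-✓ 1-0010✓ 1-0111✓ 1-1010✓ 1-1011✓ 1-1110✓ 1-1111✓ 10-010✓ 10-101✓ 10-111✓ 100-01✓ 1001-1✓ 10010- 101-10✓ 101-11✓ 1010-0 10101-✓ 1011-1✓ 10111-✓ 11-010✓ 11-111✓ 111-10✓ 111-11✓ 1110-1✓ 11101-✓ 11111-✓
Round 2: --0010 --1111 -0-101✓ -0-111✓ -00-01 -001-1✓ -011-1✓ -11-11 -110-1 0-00-0 0-11-1 0-110- 00-1-1✓ 01--00 011--1 011-0- 1--010 1--111 1-1-10✓ 1-1-11✓ 1-101-✓ 1-111-✓ 10-1-1✓ 101-1-✓ 111-1-✓
Round 3: -0-1-1 1-1-1-
PIs = {--0010, --1111, -0-1-1, -00-01, -11-11, -110-1, 0-00-0, 0-11-1, 0-110-, 000-10, 00000-, 00011-, 01--00, 011--1, 011-0-, 1--010, 1--111, 1-1-1-, 10010-, 1010-0}
Coverage chart:
  m0: 0-00-0,00000-
  m1: -00-01,00000-
  m2: --0010,0-00-0,000-10
  m5: -0-1-1,-00-01
  m6: 000-10,00011-
  m7: -0-1-1,00011-
  m12: 0-110- ←essential
  m13: -0-1-1,0-11-1,0-110-
  m15: --1111,-0-1-1,0-11-1
  m16: 0-00-0,01--00
  m18: --0010,0-00-0
  m20: 01--00 ←essential
  m24: 01--00,011-0-
  m25: -110-1,011--1,011-0-
  m27: -11-11,-110-1,011--1
  m28: 0-110-,01--00,011-0-
  m29: 0-11-1,0-110-,011--1,011-0-
  m31: --1111,-11-11,0-11-1,011--1
  m33: -00-01 ←essential
  m34: --0010,1--010
  m36: 10010- ←essential
  m37: -0-1-1,-00-01,10010-
  m39: -0-1-1,1--111
  m40: 1010-0 ←essential
  m42: 1--010,1-1-1-,1010-0
  m43: 1-1-1- ←essential
  m45: -0-1-1 ←essential
  m46: 1-1-1- ←essential
  m47: --1111,-0-1-1,1--111,1-1-1-
  m50: --0010,1--010
  m55: 1--111 ←essential
  m57: -110-1 ←essential
  m58: 1--010,1-1-1-
  m59: -11-11,-110-1,1-1-1-
  m62: 1-1-1- ←essential
  m63: --1111,-11-11,1--111,1-1-1-
Essential: -0-1-1, -00-01, -110-1, 0-110-, 01--00, 1--111, 1-1-1-, 10010-, 1010-0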